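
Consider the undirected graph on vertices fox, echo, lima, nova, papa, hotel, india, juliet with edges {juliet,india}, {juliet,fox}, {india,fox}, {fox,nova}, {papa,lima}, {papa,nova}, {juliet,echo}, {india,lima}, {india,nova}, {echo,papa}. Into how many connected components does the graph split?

2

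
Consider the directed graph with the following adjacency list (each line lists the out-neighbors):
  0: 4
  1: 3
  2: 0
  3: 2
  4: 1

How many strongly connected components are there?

1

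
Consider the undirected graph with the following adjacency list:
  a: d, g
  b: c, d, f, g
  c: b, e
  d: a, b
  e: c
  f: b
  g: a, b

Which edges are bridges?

The edges on the cycle b-d-a-g-b are not bridges since each lies on that cycle.
But removing c-e disconnects c from e; removing b-f disconnects b from f; removing b-c disconnects b from c — these are bridges.

b-c, b-f, c-e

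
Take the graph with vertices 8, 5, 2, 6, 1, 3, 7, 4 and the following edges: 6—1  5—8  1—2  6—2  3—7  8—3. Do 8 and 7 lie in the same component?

Yes

From 8 we can reach 3, 5, 7, 8, which includes 7.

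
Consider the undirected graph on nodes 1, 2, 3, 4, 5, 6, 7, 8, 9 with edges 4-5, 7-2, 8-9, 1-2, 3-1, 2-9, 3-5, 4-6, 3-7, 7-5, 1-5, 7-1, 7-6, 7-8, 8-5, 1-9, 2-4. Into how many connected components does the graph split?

Starting from 1 we can reach 1, 2, 3, 4, 5, 6, 7, 8, 9. That is one component of size 9.
Total: 1 component.

1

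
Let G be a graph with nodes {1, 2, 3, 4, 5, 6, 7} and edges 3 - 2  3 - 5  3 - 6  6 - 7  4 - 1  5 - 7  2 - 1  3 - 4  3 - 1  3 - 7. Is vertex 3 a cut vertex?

Deleting 3 raises the number of components from 1 to 2, so 3 is a cut vertex.

Yes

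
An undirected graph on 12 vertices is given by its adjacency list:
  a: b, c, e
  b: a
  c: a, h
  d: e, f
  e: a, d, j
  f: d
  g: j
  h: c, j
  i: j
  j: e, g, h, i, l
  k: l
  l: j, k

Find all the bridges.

The edges on the cycle h-j-e-a-c-h are not bridges since each lies on that cycle.
But removing f-d disconnects f from d; removing j-g disconnects j from g; removing j-l disconnects j from l; removing k-l disconnects k from l — these are bridges.
In total 7 edges are bridges.

a-b, d-e, d-f, g-j, i-j, j-l, k-l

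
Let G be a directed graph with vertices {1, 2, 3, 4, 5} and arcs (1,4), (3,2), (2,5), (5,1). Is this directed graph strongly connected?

There is no directed path from 4 to 2, so the graph is not strongly connected.

No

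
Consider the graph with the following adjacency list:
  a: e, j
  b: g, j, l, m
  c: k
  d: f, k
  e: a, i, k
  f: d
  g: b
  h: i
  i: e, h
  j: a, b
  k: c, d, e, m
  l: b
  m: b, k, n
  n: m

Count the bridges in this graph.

The edges on the cycle a-j-b-m-k-e-a are not bridges since each lies on that cycle.
But removing d-f disconnects d from f; removing b-g disconnects b from g; removing k-c disconnects k from c; removing b-l disconnects b from l — these are bridges.
In total 8 edges are bridges.

8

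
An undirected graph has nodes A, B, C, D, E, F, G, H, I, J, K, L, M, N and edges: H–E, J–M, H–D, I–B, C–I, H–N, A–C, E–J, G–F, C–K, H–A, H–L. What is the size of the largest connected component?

12

Starting from F we can reach F, G. That is one component of size 2.
Starting from A we can reach A, B, C, D, E, H, I, J, K, L, M, N. That is one component of size 12.
The largest has 12 vertices.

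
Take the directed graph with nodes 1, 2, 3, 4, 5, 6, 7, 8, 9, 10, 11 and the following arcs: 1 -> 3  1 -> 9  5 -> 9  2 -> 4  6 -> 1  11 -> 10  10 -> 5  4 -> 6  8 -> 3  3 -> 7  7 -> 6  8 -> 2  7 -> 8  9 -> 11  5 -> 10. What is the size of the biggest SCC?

7

{1, 2, 3, 4, 6, 7, 8} are all mutually reachable — one SCC of size 7.
{5, 9, 10, 11} are all mutually reachable — one SCC of size 4.
The largest has 7 vertices.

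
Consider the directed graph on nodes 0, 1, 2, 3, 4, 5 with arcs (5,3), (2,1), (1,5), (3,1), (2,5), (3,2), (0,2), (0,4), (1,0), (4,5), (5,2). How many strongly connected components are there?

1

{0, 1, 2, 3, 4, 5} are all mutually reachable — one SCC of size 6.
That gives 1 strongly connected component.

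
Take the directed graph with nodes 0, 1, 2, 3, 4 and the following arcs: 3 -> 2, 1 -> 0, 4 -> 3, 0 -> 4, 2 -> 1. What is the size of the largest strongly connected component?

5

{0, 1, 2, 3, 4} are all mutually reachable — one SCC of size 5.
The largest has 5 vertices.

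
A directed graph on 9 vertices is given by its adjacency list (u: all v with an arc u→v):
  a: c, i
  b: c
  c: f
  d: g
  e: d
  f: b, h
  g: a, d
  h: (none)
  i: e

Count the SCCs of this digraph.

3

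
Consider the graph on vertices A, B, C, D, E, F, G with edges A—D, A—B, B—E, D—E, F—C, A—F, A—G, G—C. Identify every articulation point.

A

Removing A increases the component count from 1 to 2, so A is a cut vertex.
By contrast removing C leaves 1 component; it is not a cut vertex. No other vertex is a cut vertex either.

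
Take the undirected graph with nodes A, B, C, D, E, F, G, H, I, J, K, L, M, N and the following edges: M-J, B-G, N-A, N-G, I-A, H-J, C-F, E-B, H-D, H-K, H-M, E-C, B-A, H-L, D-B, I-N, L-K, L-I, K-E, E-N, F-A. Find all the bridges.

The edges on the cycle H-M-J-H are not bridges since each lies on that cycle.
Every edge lies on some cycle, so there are no bridges.

none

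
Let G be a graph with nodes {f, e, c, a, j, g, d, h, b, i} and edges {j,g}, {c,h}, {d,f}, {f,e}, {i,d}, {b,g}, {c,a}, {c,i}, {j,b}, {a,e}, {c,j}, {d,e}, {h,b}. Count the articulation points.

1

Removing c increases the component count from 1 to 2, so c is a cut vertex.
By contrast removing j leaves 1 component; it is not a cut vertex. No other vertex is a cut vertex either.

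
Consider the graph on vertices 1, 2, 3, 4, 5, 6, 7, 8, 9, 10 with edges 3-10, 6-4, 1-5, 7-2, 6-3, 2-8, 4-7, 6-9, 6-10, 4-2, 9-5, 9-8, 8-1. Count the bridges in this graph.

0

The edges on the cycle 6-3-10-6 are not bridges since each lies on that cycle.
Every edge lies on some cycle, so there are no bridges.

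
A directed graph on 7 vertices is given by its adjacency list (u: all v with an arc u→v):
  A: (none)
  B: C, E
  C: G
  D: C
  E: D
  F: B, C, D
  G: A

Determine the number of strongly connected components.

7

{D} is an SCC by itself.
{C} is an SCC by itself.
{A} is an SCC by itself.
{G} is an SCC by itself.
{B} is an SCC by itself.
(and 2 more singleton SCCs)
That gives 7 strongly connected components.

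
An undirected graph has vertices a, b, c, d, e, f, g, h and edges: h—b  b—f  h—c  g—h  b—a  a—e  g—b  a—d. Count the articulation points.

3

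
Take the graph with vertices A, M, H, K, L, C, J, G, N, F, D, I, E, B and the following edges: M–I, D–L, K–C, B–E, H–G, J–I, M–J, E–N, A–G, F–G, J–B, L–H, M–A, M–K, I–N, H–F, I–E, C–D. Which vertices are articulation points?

M

Removing M increases the component count from 1 to 2, so M is a cut vertex.
By contrast removing G leaves 1 component; it is not a cut vertex. No other vertex is a cut vertex either.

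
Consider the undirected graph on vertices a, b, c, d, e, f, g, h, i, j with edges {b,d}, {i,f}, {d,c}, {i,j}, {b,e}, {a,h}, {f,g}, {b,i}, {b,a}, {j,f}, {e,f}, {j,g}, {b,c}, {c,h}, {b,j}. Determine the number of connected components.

1

Starting from a we can reach a, b, c, d, e, f, g, h, i, j. That is one component of size 10.
Total: 1 component.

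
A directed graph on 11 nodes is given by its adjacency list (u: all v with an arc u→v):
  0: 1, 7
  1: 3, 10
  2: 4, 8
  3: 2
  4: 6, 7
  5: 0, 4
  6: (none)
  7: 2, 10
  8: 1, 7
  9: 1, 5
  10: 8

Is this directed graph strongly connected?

No

There is no directed path from 7 to 0, so the graph is not strongly connected.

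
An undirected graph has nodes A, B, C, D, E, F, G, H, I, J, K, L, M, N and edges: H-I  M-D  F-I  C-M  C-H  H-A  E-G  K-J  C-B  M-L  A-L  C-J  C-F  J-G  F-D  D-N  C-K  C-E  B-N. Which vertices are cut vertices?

C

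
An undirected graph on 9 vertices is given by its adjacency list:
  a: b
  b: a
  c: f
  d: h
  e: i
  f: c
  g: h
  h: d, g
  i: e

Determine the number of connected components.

Starting from c we can reach c, f. That is one component of size 2.
Starting from e we can reach e, i. That is one component of size 2.
Starting from a we can reach a, b. That is one component of size 2.
Starting from d we can reach d, g, h. That is one component of size 3.
Total: 4 components.

4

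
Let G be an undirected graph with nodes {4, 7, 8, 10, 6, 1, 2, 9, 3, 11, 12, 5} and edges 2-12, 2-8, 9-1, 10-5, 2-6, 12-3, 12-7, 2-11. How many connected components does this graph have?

4 is isolated — a component by itself.
Starting from 1 we can reach 1, 9. That is one component of size 2.
Starting from 5 we can reach 5, 10. That is one component of size 2.
Starting from 2 we can reach 2, 3, 6, 7, 8, 11, 12. That is one component of size 7.
Total: 4 components.

4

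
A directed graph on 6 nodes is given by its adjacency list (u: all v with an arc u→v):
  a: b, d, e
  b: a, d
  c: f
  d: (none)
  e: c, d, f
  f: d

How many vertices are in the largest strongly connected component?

{a, b} are all mutually reachable — one SCC of size 2.
{e} is an SCC by itself.
{f} is an SCC by itself.
{c} is an SCC by itself.
{d} is an SCC by itself.
The largest has 2 vertices.

2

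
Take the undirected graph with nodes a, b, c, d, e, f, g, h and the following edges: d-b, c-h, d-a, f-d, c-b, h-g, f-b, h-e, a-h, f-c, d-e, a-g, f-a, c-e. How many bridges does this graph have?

The edges on the cycle f-c-h-g-a-f are not bridges since each lies on that cycle.
Every edge lies on some cycle, so there are no bridges.

0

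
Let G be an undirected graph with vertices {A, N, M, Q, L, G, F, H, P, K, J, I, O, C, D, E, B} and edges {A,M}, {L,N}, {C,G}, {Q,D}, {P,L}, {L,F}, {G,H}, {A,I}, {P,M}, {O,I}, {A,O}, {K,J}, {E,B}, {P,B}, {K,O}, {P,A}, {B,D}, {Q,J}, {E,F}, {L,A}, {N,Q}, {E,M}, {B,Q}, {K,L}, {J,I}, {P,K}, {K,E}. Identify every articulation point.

Removing G increases the component count from 2 to 3, so G is a cut vertex.
By contrast removing A leaves 2 components; it is not a cut vertex. No other vertex is a cut vertex either.

G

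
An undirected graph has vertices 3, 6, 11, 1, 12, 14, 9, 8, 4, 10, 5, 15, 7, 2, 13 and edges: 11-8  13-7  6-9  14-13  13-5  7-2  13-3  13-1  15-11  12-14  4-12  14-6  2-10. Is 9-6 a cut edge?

Removing 9-6 leaves no path between 9 and 6: the component count goes from 2 to 3. So it is a bridge.

Yes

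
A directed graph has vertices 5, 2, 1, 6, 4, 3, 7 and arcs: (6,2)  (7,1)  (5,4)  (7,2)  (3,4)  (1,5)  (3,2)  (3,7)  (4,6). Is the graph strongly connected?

No

There is no directed path from 2 to 3, so the graph is not strongly connected.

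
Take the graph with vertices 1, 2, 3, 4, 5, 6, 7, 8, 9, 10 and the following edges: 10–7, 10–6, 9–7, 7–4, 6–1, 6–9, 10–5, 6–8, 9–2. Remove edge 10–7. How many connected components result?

10 and 7 are still connected via 10-6-9-7, so the component count stays at 2.

2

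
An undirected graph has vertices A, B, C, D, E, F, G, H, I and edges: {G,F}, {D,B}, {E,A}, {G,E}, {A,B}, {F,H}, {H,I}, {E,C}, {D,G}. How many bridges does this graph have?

The edges on the cycle D-G-E-A-B-D are not bridges since each lies on that cycle.
But removing G-F disconnects G from F; removing F-H disconnects F from H; removing E-C disconnects E from C; removing I-H disconnects I from H — these are bridges.
That makes 4 bridges.

4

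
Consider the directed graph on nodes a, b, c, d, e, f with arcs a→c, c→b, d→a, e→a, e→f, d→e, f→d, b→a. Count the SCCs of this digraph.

2

{d, e, f} are all mutually reachable — one SCC of size 3.
{a, b, c} are all mutually reachable — one SCC of size 3.
That gives 2 strongly connected components.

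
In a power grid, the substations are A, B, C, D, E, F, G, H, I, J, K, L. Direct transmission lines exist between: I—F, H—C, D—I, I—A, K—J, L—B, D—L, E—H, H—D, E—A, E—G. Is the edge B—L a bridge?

Removing B—L leaves no path between B and L: the component count goes from 2 to 3. So it is a bridge.

Yes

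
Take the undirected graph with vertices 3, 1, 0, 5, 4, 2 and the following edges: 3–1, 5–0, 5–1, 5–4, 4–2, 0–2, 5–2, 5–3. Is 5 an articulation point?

Yes

Deleting 5 raises the number of components from 1 to 2, so 5 is a cut vertex.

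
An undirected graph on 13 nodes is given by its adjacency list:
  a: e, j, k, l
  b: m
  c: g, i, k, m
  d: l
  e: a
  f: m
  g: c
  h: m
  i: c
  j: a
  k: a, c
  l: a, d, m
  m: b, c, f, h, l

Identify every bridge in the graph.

a-e, a-j, b-m, c-g, c-i, d-l, f-m, h-m

The edges on the cycle a-l-m-c-k-a are not bridges since each lies on that cycle.
But removing h-m disconnects h from m; removing a-e disconnects a from e; removing c-i disconnects c from i; removing l-d disconnects l from d — these are bridges.
In total 8 edges are bridges.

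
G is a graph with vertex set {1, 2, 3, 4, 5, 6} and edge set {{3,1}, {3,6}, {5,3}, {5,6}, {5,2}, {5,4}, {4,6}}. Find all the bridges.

The edges on the cycle 5-3-6-5 are not bridges since each lies on that cycle.
But removing 3–1 disconnects 3 from 1; removing 2–5 disconnects 2 from 5 — these are bridges.

1-3, 2-5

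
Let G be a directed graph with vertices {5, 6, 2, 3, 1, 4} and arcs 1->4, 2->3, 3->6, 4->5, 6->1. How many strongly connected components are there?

{3} is an SCC by itself.
{6} is an SCC by itself.
{4} is an SCC by itself.
{5} is an SCC by itself.
{2} is an SCC by itself.
(and 1 more singleton SCC)
That gives 6 strongly connected components.

6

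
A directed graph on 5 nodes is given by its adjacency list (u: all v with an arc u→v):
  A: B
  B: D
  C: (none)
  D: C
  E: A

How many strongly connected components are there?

5

{A} is an SCC by itself.
{D} is an SCC by itself.
{B} is an SCC by itself.
{E} is an SCC by itself.
{C} is an SCC by itself.
That gives 5 strongly connected components.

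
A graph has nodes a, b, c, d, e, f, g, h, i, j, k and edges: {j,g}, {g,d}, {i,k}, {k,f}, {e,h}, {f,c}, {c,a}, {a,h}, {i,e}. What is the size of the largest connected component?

7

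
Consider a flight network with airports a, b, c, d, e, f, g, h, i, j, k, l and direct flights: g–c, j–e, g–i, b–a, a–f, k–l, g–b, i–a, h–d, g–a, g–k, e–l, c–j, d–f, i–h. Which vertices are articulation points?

Removing g increases the component count from 1 to 2, so g is a cut vertex.
By contrast removing c leaves 1 component; it is not a cut vertex. No other vertex is a cut vertex either.

g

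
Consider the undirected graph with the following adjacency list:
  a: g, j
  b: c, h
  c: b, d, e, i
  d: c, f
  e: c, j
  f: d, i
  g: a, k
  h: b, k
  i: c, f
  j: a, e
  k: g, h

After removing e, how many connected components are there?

With e gone, the remaining components are: {a, b, c, d, f, g, h, i, j, k}.
That is 1 component.

1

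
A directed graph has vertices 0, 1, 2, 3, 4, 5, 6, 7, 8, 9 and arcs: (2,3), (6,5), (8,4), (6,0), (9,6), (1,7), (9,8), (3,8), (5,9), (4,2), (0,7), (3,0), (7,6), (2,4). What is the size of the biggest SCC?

{0, 2, 3, 4, 5, 6, 7, 8, 9} are all mutually reachable — one SCC of size 9.
{1} is an SCC by itself.
The largest has 9 vertices.

9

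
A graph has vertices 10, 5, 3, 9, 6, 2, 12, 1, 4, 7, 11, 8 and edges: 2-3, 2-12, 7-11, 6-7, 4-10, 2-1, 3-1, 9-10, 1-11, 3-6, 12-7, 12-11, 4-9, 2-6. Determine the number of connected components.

4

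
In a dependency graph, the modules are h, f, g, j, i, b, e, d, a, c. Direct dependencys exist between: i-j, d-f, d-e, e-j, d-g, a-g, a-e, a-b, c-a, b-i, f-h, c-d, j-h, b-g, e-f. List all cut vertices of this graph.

Removing h, for instance, still leaves 1 component. No single vertex removal increases the component count — the graph has no articulation points.

none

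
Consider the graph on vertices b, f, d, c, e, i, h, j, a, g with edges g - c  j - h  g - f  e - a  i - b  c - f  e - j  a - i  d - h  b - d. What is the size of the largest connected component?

Starting from c we can reach c, f, g. That is one component of size 3.
Starting from a we can reach a, b, d, e, h, i, j. That is one component of size 7.
The largest has 7 vertices.

7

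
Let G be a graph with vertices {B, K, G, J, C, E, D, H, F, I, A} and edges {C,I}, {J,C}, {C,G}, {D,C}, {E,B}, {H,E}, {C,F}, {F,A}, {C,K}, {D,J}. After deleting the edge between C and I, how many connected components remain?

3

Before removal there are 2 components.
C–I is a bridge — removing it separates C's side from I's side.
After removal: 3 components.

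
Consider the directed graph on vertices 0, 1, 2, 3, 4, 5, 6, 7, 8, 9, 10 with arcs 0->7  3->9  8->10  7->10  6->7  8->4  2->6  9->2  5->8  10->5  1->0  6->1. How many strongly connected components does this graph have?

{5, 8, 10} are all mutually reachable — one SCC of size 3.
{0} is an SCC by itself.
{7} is an SCC by itself.
{3} is an SCC by itself.
{2} is an SCC by itself.
(and 4 more singleton SCCs)
That gives 9 strongly connected components.

9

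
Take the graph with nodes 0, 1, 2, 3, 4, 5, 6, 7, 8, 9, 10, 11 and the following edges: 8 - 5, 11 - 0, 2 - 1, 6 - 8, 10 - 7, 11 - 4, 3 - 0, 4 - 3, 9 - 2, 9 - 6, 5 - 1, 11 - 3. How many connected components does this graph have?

3

Starting from 7 we can reach 7, 10. That is one component of size 2.
Starting from 0 we can reach 0, 3, 4, 11. That is one component of size 4.
Starting from 1 we can reach 1, 2, 5, 6, 8, 9. That is one component of size 6.
Total: 3 components.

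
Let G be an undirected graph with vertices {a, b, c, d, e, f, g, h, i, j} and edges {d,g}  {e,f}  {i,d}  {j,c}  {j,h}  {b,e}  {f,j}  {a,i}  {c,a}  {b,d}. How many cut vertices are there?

Removing d increases the component count from 1 to 2, so d is a cut vertex.
Removing j increases the component count from 1 to 2, so j is a cut vertex.
By contrast removing c leaves 1 component; it is not a cut vertex. No other vertex is a cut vertex either.

2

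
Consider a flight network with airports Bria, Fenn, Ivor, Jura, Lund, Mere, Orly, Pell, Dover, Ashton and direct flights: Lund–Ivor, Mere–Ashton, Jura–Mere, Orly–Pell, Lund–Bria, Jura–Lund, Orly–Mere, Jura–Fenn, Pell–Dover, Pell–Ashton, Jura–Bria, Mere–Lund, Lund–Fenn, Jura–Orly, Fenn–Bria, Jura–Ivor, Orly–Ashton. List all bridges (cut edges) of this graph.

Dover-Pell

The edges on the cycle Lund-Fenn-Bria-Lund are not bridges since each lies on that cycle.
But removing Pell–Dover disconnects Pell from Dover — this is a bridge.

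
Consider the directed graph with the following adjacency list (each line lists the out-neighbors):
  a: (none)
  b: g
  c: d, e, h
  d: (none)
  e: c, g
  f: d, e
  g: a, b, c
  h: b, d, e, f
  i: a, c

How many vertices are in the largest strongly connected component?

6

{b, c, e, f, g, h} are all mutually reachable — one SCC of size 6.
{d} is an SCC by itself.
{a} is an SCC by itself.
{i} is an SCC by itself.
The largest has 6 vertices.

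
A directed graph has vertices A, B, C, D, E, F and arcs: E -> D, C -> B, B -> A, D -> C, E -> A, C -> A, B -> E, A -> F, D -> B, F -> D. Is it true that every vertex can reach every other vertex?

Yes

From D we can reach every vertex (A, B, C, D, E, F), and every vertex can reach D (A, B, C, D, E, F). So the whole graph is one strongly connected component.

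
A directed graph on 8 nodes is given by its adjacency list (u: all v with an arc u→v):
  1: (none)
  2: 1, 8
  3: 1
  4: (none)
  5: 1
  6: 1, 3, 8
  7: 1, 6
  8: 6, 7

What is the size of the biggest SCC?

3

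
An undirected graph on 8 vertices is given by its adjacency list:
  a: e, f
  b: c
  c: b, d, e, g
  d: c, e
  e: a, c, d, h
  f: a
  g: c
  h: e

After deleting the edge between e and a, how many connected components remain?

Before removal there is 1 component.
e-a is a bridge — removing it separates e's side from a's side.
After removal: 2 components.

2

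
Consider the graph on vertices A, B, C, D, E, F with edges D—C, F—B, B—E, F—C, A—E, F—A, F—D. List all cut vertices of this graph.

F

Removing F increases the component count from 1 to 2, so F is a cut vertex.
By contrast removing C leaves 1 component; it is not a cut vertex. No other vertex is a cut vertex either.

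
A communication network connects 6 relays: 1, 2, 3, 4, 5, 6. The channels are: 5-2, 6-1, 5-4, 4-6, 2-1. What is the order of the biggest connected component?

3 is isolated — a component by itself.
Starting from 1 we can reach 1, 2, 4, 5, 6. That is one component of size 5.
The largest has 5 vertices.

5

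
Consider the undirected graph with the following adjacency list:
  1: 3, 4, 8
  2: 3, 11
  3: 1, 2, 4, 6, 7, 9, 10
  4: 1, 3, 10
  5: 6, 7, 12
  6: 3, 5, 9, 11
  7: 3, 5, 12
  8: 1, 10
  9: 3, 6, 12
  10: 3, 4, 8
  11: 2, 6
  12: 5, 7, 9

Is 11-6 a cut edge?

After removing 11-6, the path 11-2-3-6 still connects them, so the edge is not a bridge.

No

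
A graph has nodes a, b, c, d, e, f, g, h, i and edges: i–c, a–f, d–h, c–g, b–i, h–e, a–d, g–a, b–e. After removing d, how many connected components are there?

1

With d gone, the remaining components are: {a, b, c, e, f, g, h, i}.
That is 1 component.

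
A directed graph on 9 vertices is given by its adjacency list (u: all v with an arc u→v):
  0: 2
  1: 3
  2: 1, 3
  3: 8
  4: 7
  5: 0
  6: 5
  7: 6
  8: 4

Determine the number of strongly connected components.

{0, 1, 2, 3, 4, 5, 6, 7, 8} are all mutually reachable — one SCC of size 9.
That gives 1 strongly connected component.

1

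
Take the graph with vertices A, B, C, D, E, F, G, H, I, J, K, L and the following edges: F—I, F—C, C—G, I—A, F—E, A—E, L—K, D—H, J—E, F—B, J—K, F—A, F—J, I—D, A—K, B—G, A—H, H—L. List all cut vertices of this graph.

F

Removing F increases the component count from 1 to 2, so F is a cut vertex.
By contrast removing C leaves 1 component; it is not a cut vertex. No other vertex is a cut vertex either.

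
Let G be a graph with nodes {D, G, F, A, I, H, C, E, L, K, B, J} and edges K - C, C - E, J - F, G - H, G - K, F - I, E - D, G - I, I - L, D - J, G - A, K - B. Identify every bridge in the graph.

The edges on the cycle G-K-C-E-D-J-F-I-G are not bridges since each lies on that cycle.
But removing K - B disconnects K from B; removing G - H disconnects G from H; removing G - A disconnects G from A; removing L - I disconnects L from I — these are bridges.

A-G, B-K, G-H, I-L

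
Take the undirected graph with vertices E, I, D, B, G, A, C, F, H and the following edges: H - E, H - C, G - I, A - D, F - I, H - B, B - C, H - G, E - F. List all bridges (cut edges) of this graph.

A-D

The edges on the cycle H-B-C-H are not bridges since each lies on that cycle.
But removing D - A disconnects D from A — this is a bridge.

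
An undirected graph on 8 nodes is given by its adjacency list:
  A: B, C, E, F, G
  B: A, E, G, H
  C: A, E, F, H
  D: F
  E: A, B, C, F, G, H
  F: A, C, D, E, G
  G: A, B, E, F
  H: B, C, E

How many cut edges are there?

The edges on the cycle B-E-G-B are not bridges since each lies on that cycle.
But removing D-F disconnects D from F — this is a bridge.

1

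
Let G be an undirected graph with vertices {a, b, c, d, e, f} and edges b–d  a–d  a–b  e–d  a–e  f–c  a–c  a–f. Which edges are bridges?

none

The edges on the cycle a-f-c-a are not bridges since each lies on that cycle.
Every edge lies on some cycle, so there are no bridges.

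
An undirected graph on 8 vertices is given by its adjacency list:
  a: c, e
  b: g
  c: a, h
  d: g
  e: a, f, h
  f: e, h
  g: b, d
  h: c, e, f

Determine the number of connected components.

2

Starting from b we can reach b, d, g. That is one component of size 3.
Starting from a we can reach a, c, e, f, h. That is one component of size 5.
Total: 2 components.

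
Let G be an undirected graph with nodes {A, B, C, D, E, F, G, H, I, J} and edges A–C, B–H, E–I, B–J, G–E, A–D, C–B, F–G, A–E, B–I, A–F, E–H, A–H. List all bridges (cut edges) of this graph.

A-D, B-J

The edges on the cycle A-F-G-E-I-B-C-A are not bridges since each lies on that cycle.
But removing B–J disconnects B from J; removing D–A disconnects D from A — these are bridges.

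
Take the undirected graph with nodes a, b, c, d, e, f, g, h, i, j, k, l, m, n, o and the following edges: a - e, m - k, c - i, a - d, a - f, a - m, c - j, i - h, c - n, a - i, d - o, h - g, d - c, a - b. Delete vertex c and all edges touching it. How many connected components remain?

With c gone, the remaining components are: {j}; {l}; {n}; {a, b, d, e, f, g, h, i, k, m, o}.
That is 4 components.

4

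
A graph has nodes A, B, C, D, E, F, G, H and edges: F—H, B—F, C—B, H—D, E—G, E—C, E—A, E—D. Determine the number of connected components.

1

Starting from A we can reach A, B, C, D, E, F, G, H. That is one component of size 8.
Total: 1 component.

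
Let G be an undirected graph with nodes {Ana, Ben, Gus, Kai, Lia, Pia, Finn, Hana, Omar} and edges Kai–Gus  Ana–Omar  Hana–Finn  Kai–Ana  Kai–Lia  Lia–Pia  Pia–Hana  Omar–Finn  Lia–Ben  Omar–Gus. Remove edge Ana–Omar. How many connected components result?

Ana and Omar are still connected via Ana-Kai-Gus-Omar, so the component count stays at 1.

1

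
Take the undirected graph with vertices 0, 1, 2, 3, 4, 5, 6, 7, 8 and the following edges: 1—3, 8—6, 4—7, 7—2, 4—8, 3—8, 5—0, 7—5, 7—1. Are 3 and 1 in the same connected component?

From 3 we can reach 0, 1, 2, 3, 4, 5, 6, 7, 8, which includes 1.

Yes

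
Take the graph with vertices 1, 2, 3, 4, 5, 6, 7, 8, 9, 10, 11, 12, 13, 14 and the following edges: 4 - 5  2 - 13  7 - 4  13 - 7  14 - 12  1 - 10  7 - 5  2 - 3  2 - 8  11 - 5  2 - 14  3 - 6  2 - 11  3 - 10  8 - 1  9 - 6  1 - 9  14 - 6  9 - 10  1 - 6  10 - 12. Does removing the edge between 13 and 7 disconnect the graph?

No

After removing 13 - 7, the path 13-2-11-5-7 still connects them, so the edge is not a bridge.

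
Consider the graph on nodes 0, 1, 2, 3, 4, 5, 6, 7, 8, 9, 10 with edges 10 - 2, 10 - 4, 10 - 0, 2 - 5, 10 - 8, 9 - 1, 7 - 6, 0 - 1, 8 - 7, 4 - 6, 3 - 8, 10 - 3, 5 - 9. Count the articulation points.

Removing 10 increases the component count from 1 to 2, so 10 is a cut vertex.
By contrast removing 6 leaves 1 component; it is not a cut vertex. No other vertex is a cut vertex either.

1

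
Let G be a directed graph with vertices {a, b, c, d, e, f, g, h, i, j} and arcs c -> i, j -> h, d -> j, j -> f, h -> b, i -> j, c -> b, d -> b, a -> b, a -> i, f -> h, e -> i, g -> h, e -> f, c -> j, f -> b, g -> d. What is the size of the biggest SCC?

{b} is an SCC by itself.
{c} is an SCC by itself.
{a} is an SCC by itself.
{j} is an SCC by itself.
{f} is an SCC by itself.
(and 5 more singleton SCCs)
The largest has 1 vertex.

1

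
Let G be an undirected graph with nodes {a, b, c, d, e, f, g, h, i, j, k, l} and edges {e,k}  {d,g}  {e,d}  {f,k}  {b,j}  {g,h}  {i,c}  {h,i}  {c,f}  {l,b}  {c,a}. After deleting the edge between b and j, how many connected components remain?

Before removal there are 2 components.
b - j is a bridge — removing it separates b's side from j's side.
After removal: 3 components.

3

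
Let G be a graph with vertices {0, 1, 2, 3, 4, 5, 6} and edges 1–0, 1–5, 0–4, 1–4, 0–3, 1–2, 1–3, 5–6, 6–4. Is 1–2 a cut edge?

Yes

Removing 1–2 leaves no path between 1 and 2: the component count goes from 1 to 2. So it is a bridge.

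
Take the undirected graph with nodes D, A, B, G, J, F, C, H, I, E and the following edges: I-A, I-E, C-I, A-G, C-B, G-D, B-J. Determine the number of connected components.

3

H is isolated — a component by itself.
F is isolated — a component by itself.
Starting from A we can reach A, B, C, D, E, G, I, J. That is one component of size 8.
Total: 3 components.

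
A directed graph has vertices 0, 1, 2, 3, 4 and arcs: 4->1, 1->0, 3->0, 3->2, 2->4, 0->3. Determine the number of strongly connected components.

1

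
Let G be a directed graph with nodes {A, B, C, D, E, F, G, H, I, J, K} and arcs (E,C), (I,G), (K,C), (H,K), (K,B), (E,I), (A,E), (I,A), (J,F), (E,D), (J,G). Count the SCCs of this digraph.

{A, E, I} are all mutually reachable — one SCC of size 3.
{J} is an SCC by itself.
{F} is an SCC by itself.
{K} is an SCC by itself.
{B} is an SCC by itself.
(and 4 more singleton SCCs)
That gives 9 strongly connected components.

9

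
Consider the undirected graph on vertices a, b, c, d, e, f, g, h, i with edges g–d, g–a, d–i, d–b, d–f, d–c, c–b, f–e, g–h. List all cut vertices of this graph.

d, f, g

Removing d increases the component count from 1 to 4, so d is a cut vertex.
Removing f increases the component count from 1 to 2, so f is a cut vertex.
Removing g increases the component count from 1 to 3, so g is a cut vertex.
By contrast removing h leaves 1 component; it is not a cut vertex. No other vertex is a cut vertex either.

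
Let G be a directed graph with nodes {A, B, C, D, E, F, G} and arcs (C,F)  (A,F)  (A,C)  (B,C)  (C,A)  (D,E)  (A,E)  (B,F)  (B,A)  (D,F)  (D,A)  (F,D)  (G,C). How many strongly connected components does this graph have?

4

{A, C, D, F} are all mutually reachable — one SCC of size 4.
{G} is an SCC by itself.
{B} is an SCC by itself.
{E} is an SCC by itself.
That gives 4 strongly connected components.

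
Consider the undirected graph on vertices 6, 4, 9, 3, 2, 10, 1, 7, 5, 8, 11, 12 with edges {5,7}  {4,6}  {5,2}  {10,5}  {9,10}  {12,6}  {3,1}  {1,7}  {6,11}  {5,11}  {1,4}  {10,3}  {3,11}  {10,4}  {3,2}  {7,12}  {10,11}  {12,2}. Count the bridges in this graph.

The edges on the cycle 10-5-11-3-10 are not bridges since each lies on that cycle.
But removing 10–9 disconnects 10 from 9 — this is a bridge.

1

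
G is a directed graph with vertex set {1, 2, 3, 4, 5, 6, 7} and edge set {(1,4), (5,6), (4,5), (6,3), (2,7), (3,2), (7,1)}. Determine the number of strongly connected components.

1

{1, 2, 3, 4, 5, 6, 7} are all mutually reachable — one SCC of size 7.
That gives 1 strongly connected component.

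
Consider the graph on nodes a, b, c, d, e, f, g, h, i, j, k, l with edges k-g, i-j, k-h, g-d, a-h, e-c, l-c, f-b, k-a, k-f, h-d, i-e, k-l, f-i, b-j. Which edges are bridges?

none

The edges on the cycle f-b-j-i-f are not bridges since each lies on that cycle.
Every edge lies on some cycle, so there are no bridges.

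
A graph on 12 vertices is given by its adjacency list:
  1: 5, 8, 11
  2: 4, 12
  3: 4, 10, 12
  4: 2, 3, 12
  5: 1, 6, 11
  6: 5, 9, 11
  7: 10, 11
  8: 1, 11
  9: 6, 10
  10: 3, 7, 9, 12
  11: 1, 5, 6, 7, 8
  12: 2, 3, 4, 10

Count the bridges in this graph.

0

The edges on the cycle 12-2-4-12 are not bridges since each lies on that cycle.
Every edge lies on some cycle, so there are no bridges.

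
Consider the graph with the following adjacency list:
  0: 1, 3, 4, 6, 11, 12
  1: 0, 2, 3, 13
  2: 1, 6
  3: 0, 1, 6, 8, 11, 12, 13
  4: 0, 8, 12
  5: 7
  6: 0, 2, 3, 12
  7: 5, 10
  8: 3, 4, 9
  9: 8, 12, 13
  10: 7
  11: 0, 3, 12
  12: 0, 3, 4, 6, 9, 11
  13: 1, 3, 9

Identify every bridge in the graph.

10-7, 5-7

The edges on the cycle 12-6-0-11-12 are not bridges since each lies on that cycle.
But removing 7-10 disconnects 7 from 10; removing 5-7 disconnects 5 from 7 — these are bridges.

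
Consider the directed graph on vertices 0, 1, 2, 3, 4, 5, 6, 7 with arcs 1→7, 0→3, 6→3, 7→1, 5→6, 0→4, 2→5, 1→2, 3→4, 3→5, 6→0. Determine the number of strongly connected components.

{0, 3, 5, 6} are all mutually reachable — one SCC of size 4.
{1, 7} are all mutually reachable — one SCC of size 2.
{4} is an SCC by itself.
{2} is an SCC by itself.
That gives 4 strongly connected components.

4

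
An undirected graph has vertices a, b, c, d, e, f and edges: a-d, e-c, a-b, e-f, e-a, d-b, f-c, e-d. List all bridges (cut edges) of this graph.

The edges on the cycle e-f-c-e are not bridges since each lies on that cycle.
Every edge lies on some cycle, so there are no bridges.

none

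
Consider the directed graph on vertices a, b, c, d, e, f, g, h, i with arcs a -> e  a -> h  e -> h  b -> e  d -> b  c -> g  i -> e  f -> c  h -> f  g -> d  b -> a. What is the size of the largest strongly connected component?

8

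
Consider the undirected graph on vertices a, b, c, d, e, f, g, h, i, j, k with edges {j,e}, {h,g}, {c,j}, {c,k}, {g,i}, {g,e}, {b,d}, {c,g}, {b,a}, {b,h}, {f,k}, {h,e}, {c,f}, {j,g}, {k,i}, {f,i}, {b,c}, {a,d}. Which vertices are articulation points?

b

Removing b increases the component count from 1 to 2, so b is a cut vertex.
By contrast removing e leaves 1 component; it is not a cut vertex. No other vertex is a cut vertex either.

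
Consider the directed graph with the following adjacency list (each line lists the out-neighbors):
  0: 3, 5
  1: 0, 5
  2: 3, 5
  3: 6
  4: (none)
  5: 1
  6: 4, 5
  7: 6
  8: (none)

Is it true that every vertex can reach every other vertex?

There is no directed path from 7 to 8, so the graph is not strongly connected.

No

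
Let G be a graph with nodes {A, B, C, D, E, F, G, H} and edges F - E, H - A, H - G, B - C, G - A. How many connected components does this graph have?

4

D is isolated — a component by itself.
Starting from E we can reach E, F. That is one component of size 2.
Starting from B we can reach B, C. That is one component of size 2.
Starting from A we can reach A, G, H. That is one component of size 3.
Total: 4 components.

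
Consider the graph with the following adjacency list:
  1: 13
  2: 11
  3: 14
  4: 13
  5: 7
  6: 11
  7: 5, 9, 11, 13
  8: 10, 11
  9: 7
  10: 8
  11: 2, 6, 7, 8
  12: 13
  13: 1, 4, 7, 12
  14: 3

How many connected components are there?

2

Starting from 3 we can reach 3, 14. That is one component of size 2.
Starting from 1 we can reach 1, 2, 4, 5, 6, 7, 8, 9, 10, 11, 12, 13. That is one component of size 12.
Total: 2 components.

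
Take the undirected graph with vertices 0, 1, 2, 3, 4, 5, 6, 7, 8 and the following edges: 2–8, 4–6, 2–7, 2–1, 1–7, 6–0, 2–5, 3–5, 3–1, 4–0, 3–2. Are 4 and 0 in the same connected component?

Yes

From 4 we can reach 0, 4, 6, which includes 0.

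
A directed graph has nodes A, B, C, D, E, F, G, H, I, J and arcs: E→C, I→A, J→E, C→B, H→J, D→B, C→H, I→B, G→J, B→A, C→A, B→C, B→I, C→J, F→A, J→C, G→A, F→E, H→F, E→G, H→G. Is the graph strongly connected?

There is no directed path from I to D, so the graph is not strongly connected.

No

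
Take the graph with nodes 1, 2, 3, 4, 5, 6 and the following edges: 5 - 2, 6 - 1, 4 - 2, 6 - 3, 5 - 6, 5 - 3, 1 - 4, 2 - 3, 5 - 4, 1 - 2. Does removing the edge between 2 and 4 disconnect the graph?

No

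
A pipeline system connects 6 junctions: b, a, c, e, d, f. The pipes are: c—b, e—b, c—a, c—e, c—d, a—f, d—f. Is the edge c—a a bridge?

No

After removing c—a, the path c-d-f-a still connects them, so the edge is not a bridge.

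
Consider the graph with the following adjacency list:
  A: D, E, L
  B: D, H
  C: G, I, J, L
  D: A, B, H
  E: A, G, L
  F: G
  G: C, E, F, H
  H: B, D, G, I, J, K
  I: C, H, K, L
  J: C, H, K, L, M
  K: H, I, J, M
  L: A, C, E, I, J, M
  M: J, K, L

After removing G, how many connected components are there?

2

With G gone, the remaining components are: {F}; {A, B, C, D, E, H, I, J, K, L, M}.
That is 2 components.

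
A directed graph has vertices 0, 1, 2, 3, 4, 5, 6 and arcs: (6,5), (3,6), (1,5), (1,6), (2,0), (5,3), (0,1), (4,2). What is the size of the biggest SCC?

3

{3, 5, 6} are all mutually reachable — one SCC of size 3.
{2} is an SCC by itself.
{0} is an SCC by itself.
{4} is an SCC by itself.
{1} is an SCC by itself.
The largest has 3 vertices.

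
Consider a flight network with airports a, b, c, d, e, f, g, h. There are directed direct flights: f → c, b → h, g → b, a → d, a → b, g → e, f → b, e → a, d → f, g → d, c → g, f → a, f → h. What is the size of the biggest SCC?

{a, c, d, e, f, g} are all mutually reachable — one SCC of size 6.
{b} is an SCC by itself.
{h} is an SCC by itself.
The largest has 6 vertices.

6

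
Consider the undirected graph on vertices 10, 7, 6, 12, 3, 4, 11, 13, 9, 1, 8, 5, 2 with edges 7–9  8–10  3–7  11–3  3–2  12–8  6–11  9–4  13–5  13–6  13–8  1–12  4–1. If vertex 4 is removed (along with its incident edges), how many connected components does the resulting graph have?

1

With 4 gone, the remaining components are: {1, 2, 3, 5, 6, 7, 8, 9, 10, 11, 12, 13}.
That is 1 component.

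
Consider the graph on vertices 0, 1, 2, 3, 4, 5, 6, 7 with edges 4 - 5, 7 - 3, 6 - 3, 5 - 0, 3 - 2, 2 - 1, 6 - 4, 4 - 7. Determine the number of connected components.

Starting from 0 we can reach 0, 1, 2, 3, 4, 5, 6, 7. That is one component of size 8.
Total: 1 component.

1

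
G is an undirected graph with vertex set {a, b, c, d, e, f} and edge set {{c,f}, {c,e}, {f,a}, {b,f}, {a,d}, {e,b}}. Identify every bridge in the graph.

a-d, a-f

The edges on the cycle c-e-b-f-c are not bridges since each lies on that cycle.
But removing f - a disconnects f from a; removing a - d disconnects a from d — these are bridges.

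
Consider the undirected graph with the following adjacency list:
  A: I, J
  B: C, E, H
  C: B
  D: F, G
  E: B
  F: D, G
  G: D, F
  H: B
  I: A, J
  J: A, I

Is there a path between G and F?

From G we can reach D, F, G, which includes F.

Yes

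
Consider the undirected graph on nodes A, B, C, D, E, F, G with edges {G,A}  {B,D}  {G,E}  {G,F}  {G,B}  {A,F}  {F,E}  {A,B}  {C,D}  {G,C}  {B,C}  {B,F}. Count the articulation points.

Removing G, for instance, still leaves 1 component. No single vertex removal increases the component count — the graph has no articulation points.

0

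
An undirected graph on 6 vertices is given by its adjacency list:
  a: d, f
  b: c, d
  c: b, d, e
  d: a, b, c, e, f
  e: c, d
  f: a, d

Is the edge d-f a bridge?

No

After removing d-f, the path d-a-f still connects them, so the edge is not a bridge.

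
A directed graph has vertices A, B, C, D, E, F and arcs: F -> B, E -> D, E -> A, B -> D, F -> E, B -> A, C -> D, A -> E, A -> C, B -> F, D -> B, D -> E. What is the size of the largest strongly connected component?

6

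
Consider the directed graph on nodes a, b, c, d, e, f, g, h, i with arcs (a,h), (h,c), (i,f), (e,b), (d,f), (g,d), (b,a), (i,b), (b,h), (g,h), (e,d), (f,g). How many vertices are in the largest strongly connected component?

3

{d, f, g} are all mutually reachable — one SCC of size 3.
{b} is an SCC by itself.
{a} is an SCC by itself.
{e} is an SCC by itself.
{c} is an SCC by itself.
(and 2 more singleton SCCs)
The largest has 3 vertices.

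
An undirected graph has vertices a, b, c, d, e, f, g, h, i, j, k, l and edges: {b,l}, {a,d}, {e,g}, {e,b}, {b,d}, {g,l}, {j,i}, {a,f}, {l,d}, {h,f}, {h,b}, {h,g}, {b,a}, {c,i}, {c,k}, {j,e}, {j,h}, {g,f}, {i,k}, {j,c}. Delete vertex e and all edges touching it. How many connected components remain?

With e gone, the remaining components are: {a, b, c, d, f, g, h, i, j, k, l}.
That is 1 component.

1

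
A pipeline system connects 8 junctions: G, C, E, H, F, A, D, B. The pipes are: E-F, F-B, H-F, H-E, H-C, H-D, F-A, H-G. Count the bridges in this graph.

5

The edges on the cycle H-E-F-H are not bridges since each lies on that cycle.
But removing F-B disconnects F from B; removing H-D disconnects H from D; removing F-A disconnects F from A; removing H-G disconnects H from G — these are bridges.
In total 5 edges are bridges.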